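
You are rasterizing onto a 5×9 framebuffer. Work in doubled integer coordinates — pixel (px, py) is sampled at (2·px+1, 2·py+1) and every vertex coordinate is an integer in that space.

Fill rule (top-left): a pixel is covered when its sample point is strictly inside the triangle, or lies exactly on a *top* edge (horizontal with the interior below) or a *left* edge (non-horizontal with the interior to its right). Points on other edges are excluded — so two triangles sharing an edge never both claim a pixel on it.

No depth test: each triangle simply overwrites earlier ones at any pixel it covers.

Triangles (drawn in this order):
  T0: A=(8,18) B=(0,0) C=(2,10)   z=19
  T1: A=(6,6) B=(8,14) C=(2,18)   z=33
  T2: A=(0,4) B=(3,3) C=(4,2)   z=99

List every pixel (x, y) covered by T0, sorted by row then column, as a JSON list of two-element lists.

T0:
  2·area = 44  (B↔C swapped to make it positive)
  edge (8, 18)→(2, 10): d=(-6,-8) top-left  bias=+0
  edge (2, 10)→(0, 0): d=(-2,-10) top-left  bias=+0
  edge (0, 0)→(8, 18): d=(8,18) right/bottom  bias=-1
    (0,1)@(1, 3): e=[34,4,6] → █
    (1,1)@(3, 3): e=[50,24,-30] → ·
    (0,2)@(1, 5): e=[22,0,22] → █  [on edge]
    (1,2)@(3, 5): e=[38,20,-14] → ·
    (0,3)@(1, 7): e=[10,-4,38] → ·
    (1,3)@(3, 7): e=[26,16,2] → █
    (2,3)@(5, 7): e=[42,36,-34] → ·
    (1,4)@(3, 9): e=[14,12,18] → █
    (2,4)@(5, 9): e=[30,32,-18] → ·
    (1,5)@(3, 11): e=[2,8,34] → █
    (2,5)@(5, 11): e=[18,28,-2] → ·
    (1,6)@(3, 13): e=[-10,4,50] → ·
    (1,7)@(3, 15): e=[-22,0,66] → ·  [on edge]
  covered (6 px):
    · · · · ·
    █ · · · ·
    █ · · · ·
    · █ · · ·
    · █ · · ·
    · █ · · ·
    · · █ · ·
    · · · · ·
    · · · · ·
T1:
  2·area = 56
  edge (6, 6)→(8, 14): d=(2,8) right/bottom  bias=-1
  edge (8, 14)→(2, 18): d=(-6,4) right/bottom  bias=-1
  edge (2, 18)→(6, 6): d=(4,-12) top-left  bias=+0
    (3,1)@(7, 3): e=[-14,70,0] → ·  [on edge]
    (2,4)@(5, 9): e=[14,42,0] → █  [on edge]
    (3,4)@(7, 9): e=[-2,34,24] → ·
    (2,5)@(5, 11): e=[18,30,8] → █
    (3,5)@(7, 11): e=[2,22,32] → █
    (4,5)@(9, 11): e=[-14,14,56] → ·
    (2,6)@(5, 13): e=[22,18,16] → █
    (4,6)@(9, 13): e=[-10,2,64] → ·
    (1,7)@(3, 15): e=[42,14,0] → █  [on edge]
    (3,7)@(7, 15): e=[10,-2,48] → ·
    (1,8)@(3, 17): e=[46,2,8] → █
    (2,8)@(5, 17): e=[30,-6,32] → ·
  covered (8 px):
    · · · · ·
    · · · · ·
    · · · · ·
    · · · · ·
    · · █ · ·
    · · █ █ ·
    · · █ █ ·
    · █ █ · ·
    · █ · · ·
T2:
  2·area = 2  (B↔C swapped to make it positive)
  edge (0, 4)→(4, 2): d=(4,-2) top-left  bias=+0
  edge (4, 2)→(3, 3): d=(-1,1) right/bottom  bias=-1
  edge (3, 3)→(0, 4): d=(-3,1) right/bottom  bias=-1
    (2,0)@(5, 1): e=[-2,0,4] → ·  [on edge]
    (4,0)@(9, 1): e=[6,-4,0] → ·  [on edge]
    (1,1)@(3, 3): e=[2,0,0] → ·  [on edge]
    (0,2)@(1, 5): e=[6,0,-4] → ·  [on edge]
  covered (0 px):
    · · · · ·
    · · · · ·
    · · · · ·
    · · · · ·
    · · · · ·
    · · · · ·
    · · · · ·
    · · · · ·
    · · · · ·

Result: [[0,1],[0,2],[1,3],[1,4],[1,5],[2,6]]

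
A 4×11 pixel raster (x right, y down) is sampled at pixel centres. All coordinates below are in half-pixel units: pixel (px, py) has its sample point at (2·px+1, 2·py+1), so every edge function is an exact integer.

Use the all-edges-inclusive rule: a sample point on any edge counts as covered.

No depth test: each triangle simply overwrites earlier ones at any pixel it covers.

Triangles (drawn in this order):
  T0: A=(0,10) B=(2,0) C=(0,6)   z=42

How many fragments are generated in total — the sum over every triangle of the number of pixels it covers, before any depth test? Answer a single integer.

T0:
  2·area = 8  (B↔C swapped to make it positive)
  edge (0, 10)→(0, 6): d=(0,-4) inclusive
  edge (0, 6)→(2, 0): d=(2,-6) inclusive
  edge (2, 0)→(0, 10): d=(-2,10) inclusive
    (0,1)@(1, 3): e=[4,0,4] → #  [on edge]
    (1,1)@(3, 3): e=[12,12,-16] → ·
    (0,2)@(1, 5): e=[4,4,0] → #  [on edge]
    (1,2)@(3, 5): e=[12,16,-20] → ·
    (0,3)@(1, 7): e=[4,8,-4] → ·
  covered (2 px):
    · · · ·
    # · · ·
    # · · ·
    · · · ·
    · · · ·
    · · · ·
    · · · ·
    · · · ·
    · · · ·
    · · · ·
    · · · ·

Answer: 2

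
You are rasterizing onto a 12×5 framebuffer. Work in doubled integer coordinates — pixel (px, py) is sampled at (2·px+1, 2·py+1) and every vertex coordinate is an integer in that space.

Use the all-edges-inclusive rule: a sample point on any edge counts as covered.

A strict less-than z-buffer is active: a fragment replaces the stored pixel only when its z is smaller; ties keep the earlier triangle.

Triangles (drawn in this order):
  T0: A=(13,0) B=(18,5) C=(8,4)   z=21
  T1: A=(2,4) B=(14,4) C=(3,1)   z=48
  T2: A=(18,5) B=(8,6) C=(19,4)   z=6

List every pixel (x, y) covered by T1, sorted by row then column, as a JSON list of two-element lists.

T0:
  2·area = 45
  edge (13, 0)→(18, 5): d=(5,5) inclusive
  edge (18, 5)→(8, 4): d=(-10,-1) inclusive
  edge (8, 4)→(13, 0): d=(5,-4) inclusive
    (6,0)@(13, 1): e=[5,35,5] → █
    (7,0)@(15, 1): e=[-5,37,13] → ·
    (5,1)@(11, 3): e=[25,13,7] → █
    (7,1)@(15, 3): e=[5,17,23] → █
    (8,1)@(17, 3): e=[-5,19,31] → ·
    (5,2)@(11, 5): e=[35,-7,17] → ·
    (6,2)@(13, 5): e=[25,-5,25] → ·
    (7,2)@(15, 5): e=[15,-3,33] → ·
  covered (4 px):
    · · · · · · █ · · · · ·
    · · · · · █ █ █ · · · ·
    · · · · · · · · · · · ·
    · · · · · · · · · · · ·
    · · · · · · · · · · · ·
T1:
  2·area = 36  (B↔C swapped to make it positive)
  edge (2, 4)→(3, 1): d=(1,-3) inclusive
  edge (3, 1)→(14, 4): d=(11,3) inclusive
  edge (14, 4)→(2, 4): d=(-12,0) inclusive
    (1,0)@(3, 1): e=[0,0,36] → █  [on edge]
    (2,0)@(5, 1): e=[6,-6,36] → ·
    (1,1)@(3, 3): e=[2,22,12] → █
    (2,1)@(5, 3): e=[8,16,12] → █
    (3,1)@(7, 3): e=[14,10,12] → █
    (4,1)@(9, 3): e=[20,4,12] → █
    (5,1)@(11, 3): e=[26,-2,12] → ·
    (1,2)@(3, 5): e=[4,44,-12] → ·
    (2,2)@(5, 5): e=[10,38,-12] → ·
    (3,2)@(7, 5): e=[16,32,-12] → ·
    (4,2)@(9, 5): e=[22,26,-12] → ·
    (0,3)@(1, 7): e=[0,72,-36] → ·  [on edge]
  covered (5 px):
    · █ · · · · · · · · · ·
    · █ █ █ █ · · · · · · ·
    · · · · · · · · · · · ·
    · · · · · · · · · · · ·
    · · · · · · · · · · · ·
T2:
  2·area = 9
  edge (18, 5)→(8, 6): d=(-10,1) inclusive
  edge (8, 6)→(19, 4): d=(11,-2) inclusive
  edge (19, 4)→(18, 5): d=(-1,1) inclusive
    (7,2)@(15, 5): e=[3,3,3] → █
    (8,2)@(17, 5): e=[1,7,1] → █
    (9,2)@(19, 5): e=[-1,11,-1] → ·
    (7,3)@(15, 7): e=[-17,25,1] → ·
    (8,3)@(17, 7): e=[-19,29,-1] → ·
  covered (2 px):
    · · · · · · · · · · · ·
    · · · · · · · · · · · ·
    · · · · · · · █ █ · · ·
    · · · · · · · · · · · ·
    · · · · · · · · · · · ·

Result: [[1,0],[1,1],[2,1],[3,1],[4,1]]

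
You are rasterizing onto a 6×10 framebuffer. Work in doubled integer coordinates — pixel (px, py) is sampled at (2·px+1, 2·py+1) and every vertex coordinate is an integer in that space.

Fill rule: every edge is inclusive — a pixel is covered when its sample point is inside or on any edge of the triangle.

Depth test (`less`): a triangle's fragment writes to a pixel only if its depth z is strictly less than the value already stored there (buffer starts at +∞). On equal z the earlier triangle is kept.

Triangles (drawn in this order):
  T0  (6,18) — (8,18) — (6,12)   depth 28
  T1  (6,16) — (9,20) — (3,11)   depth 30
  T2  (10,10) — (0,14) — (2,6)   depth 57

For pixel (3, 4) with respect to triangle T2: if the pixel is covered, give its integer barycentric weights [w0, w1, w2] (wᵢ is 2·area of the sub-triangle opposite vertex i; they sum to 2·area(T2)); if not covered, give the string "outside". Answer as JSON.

T0:
  2·area = 12  (B↔C swapped to make it positive)
  edge (6, 18)→(6, 12): d=(0,-6) inclusive
  edge (6, 12)→(8, 18): d=(2,6) inclusive
  edge (8, 18)→(6, 18): d=(-2,0) inclusive
    (1,1)@(3, 3): e=[-18,0,30] → .  [on edge]
    (2,4)@(5, 9): e=[-6,0,18] → .  [on edge]
    (3,7)@(7, 15): e=[6,0,6] → X  [on edge]
    (4,7)@(9, 15): e=[18,-12,6] → .
    (3,8)@(7, 17): e=[6,4,2] → X
    (4,8)@(9, 17): e=[18,-8,2] → .
    (3,9)@(7, 19): e=[6,8,-2] → .
  covered (2 px):
    . . . . . .
    . . . . . .
    . . . . . .
    . . . . . .
    . . . . . .
    . . . . . .
    . . . . . .
    . . . X . .
    . . . X . .
    . . . . . .
T1:
  2·area = 3  (B↔C swapped to make it positive)
  edge (6, 16)→(3, 11): d=(-3,-5) inclusive
  edge (3, 11)→(9, 20): d=(6,9) inclusive
  edge (9, 20)→(6, 16): d=(-3,-4) inclusive
    (1,5)@(3, 11): e=[0,0,3] → X  [on edge]
    (2,5)@(5, 11): e=[10,-18,11] → .
    (1,6)@(3, 13): e=[-6,12,-3] → .
    (3,8)@(7, 17): e=[2,0,1] → X  [on edge]
    (4,8)@(9, 17): e=[12,-18,9] → .
    (3,9)@(7, 19): e=[-4,12,-5] → .
  covered (2 px):
    . . . . . .
    . . . . . .
    . . . . . .
    . . . . . .
    . . . . . .
    . X . . . .
    . . . . . .
    . . . . . .
    . . . X . .
    . . . . . .
T2:
  2·area = 72
  edge (10, 10)→(0, 14): d=(-10,4) inclusive
  edge (0, 14)→(2, 6): d=(2,-8) inclusive
  edge (2, 6)→(10, 10): d=(8,4) inclusive
    (1,3)@(3, 7): e=[58,10,4] → X
    (2,3)@(5, 7): e=[50,26,-4] → .
    (1,4)@(3, 9): e=[38,14,20] → X
    (2,4)@(5, 9): e=[30,30,12] → X
    (3,4)@(7, 9): e=[22,46,4] → X
    (4,4)@(9, 9): e=[14,62,-4] → .
    (0,5)@(1, 11): e=[26,2,44] → X
    (4,5)@(9, 11): e=[-6,66,12] → .
    (0,6)@(1, 13): e=[6,6,60] → X
    (1,6)@(3, 13): e=[-2,22,52] → .
    (2,6)@(5, 13): e=[-10,38,44] → .
    (3,6)@(7, 13): e=[-18,54,36] → .
  covered (9 px):
    . . . . . .
    . . . . . .
    . . . . . .
    . X . . . .
    . X X X . .
    X X X X . .
    X . . . . .
    . . . . . .
    . . . . . .
    . . . . . .

Result: [46,4,22]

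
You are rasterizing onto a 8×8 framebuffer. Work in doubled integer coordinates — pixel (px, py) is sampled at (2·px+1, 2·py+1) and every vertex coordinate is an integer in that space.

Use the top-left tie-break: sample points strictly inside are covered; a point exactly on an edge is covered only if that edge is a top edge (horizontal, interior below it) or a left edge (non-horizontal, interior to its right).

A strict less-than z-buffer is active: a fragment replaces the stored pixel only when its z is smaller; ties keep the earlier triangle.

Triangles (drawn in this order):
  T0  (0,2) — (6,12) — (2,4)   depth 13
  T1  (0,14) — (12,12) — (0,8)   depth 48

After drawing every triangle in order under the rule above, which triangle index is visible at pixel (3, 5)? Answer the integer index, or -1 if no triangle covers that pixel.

T0:
  2·area = 8  (B↔C swapped to make it positive)
  edge (0, 2)→(2, 4): d=(2,2) right/bottom  bias=-1
  edge (2, 4)→(6, 12): d=(4,8) right/bottom  bias=-1
  edge (6, 12)→(0, 2): d=(-6,-10) top-left  bias=+0
    (0,1)@(1, 3): e=[0,4,4] → ·  [on edge]
    (1,2)@(3, 5): e=[0,-4,12] → ·  [on edge]
    (1,3)@(3, 7): e=[4,4,0] → █  [on edge]
    (2,3)@(5, 7): e=[0,-12,20] → ·  [on edge]
    (1,4)@(3, 9): e=[8,12,-12] → ·
    (3,4)@(7, 9): e=[0,-20,28] → ·  [on edge]
    (4,5)@(9, 11): e=[0,-28,36] → ·  [on edge]
    (5,6)@(11, 13): e=[0,-36,44] → ·  [on edge]
    (6,7)@(13, 15): e=[0,-44,52] → ·  [on edge]
  covered (1 px):
    · · · · · · · ·
    · · · · · · · ·
    · · · · · · · ·
    · █ · · · · · ·
    · · · · · · · ·
    · · · · · · · ·
    · · · · · · · ·
    · · · · · · · ·
T1:
  2·area = 72  (B↔C swapped to make it positive)
  edge (0, 14)→(0, 8): d=(0,-6) top-left  bias=+0
  edge (0, 8)→(12, 12): d=(12,4) right/bottom  bias=-1
  edge (12, 12)→(0, 14): d=(-12,2) right/bottom  bias=-1
    (0,4)@(1, 9): e=[6,8,58] → █
    (1,4)@(3, 9): e=[18,0,54] → ·  [on edge]
    (0,5)@(1, 11): e=[6,32,34] → █
    (1,5)@(3, 11): e=[18,24,30] → █
    (2,5)@(5, 11): e=[30,16,26] → █
    (3,5)@(7, 11): e=[42,8,22] → █
    (4,5)@(9, 11): e=[54,0,18] → ·  [on edge]
    (0,6)@(1, 13): e=[6,56,10] → █
    (3,6)@(7, 13): e=[42,32,-2] → ·
    (7,6)@(15, 13): e=[90,0,-18] → ·  [on edge]
    (0,7)@(1, 15): e=[6,80,-14] → ·
    (1,7)@(3, 15): e=[18,72,-18] → ·
  covered (8 px):
    · · · · · · · ·
    · · · · · · · ·
    · · · · · · · ·
    · · · · · · · ·
    █ · · · · · · ·
    █ █ █ █ · · · ·
    █ █ █ · · · · ·
    · · · · · · · ·

Z-buffer (winner per pixel, '.' = empty):
  . . . . . . . .
  . . . . . . . .
  . . . . . . . .
  . 0 . . . . . .
  1 . . . . . . .
  1 1 1 1 . . . .
  1 1 1 . . . . .
  . . . . . . . .

Answer: 1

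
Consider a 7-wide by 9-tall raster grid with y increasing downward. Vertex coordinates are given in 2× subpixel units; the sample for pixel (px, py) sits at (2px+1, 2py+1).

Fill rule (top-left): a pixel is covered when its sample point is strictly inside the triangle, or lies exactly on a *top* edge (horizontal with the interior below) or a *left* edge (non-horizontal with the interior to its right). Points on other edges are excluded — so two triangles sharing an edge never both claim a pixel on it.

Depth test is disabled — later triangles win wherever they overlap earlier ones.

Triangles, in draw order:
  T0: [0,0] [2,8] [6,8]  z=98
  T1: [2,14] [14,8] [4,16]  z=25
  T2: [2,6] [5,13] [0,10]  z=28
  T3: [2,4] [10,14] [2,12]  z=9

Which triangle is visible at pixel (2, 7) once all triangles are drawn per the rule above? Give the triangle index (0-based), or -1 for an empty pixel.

T0:
  2·area = 32  (B↔C swapped to make it positive)
  edge (0, 0)→(6, 8): d=(6,8) right/bottom  bias=-1
  edge (6, 8)→(2, 8): d=(-4,0) right/bottom  bias=-1
  edge (2, 8)→(0, 0): d=(-2,-8) top-left  bias=+0
    (0,1)@(1, 3): e=[10,20,2] → █
    (1,1)@(3, 3): e=[-6,20,18] → ·
    (0,2)@(1, 5): e=[22,12,-2] → ·
    (1,2)@(3, 5): e=[6,12,14] → █
    (2,2)@(5, 5): e=[-10,12,30] → ·
    (1,3)@(3, 7): e=[18,4,10] → █
    (2,3)@(5, 7): e=[2,4,26] → █
    (3,3)@(7, 7): e=[-14,4,42] → ·
    (1,4)@(3, 9): e=[30,-4,6] → ·
    (2,4)@(5, 9): e=[14,-4,22] → ·
  covered (4 px):
    · · · · · · ·
    █ · · · · · ·
    · █ · · · · ·
    · █ █ · · · ·
    · · · · · · ·
    · · · · · · ·
    · · · · · · ·
    · · · · · · ·
    · · · · · · ·
T1:
  2·area = 36
  edge (2, 14)→(14, 8): d=(12,-6) top-left  bias=+0
  edge (14, 8)→(4, 16): d=(-10,8) right/bottom  bias=-1
  edge (4, 16)→(2, 14): d=(-2,-2) top-left  bias=+0
    (4,5)@(9, 11): e=[6,10,20] → █
    (5,5)@(11, 11): e=[18,-6,24] → ·
    (0,6)@(1, 13): e=[-18,54,0] → ·  [on edge]
    (2,6)@(5, 13): e=[6,22,8] → █
    (3,6)@(7, 13): e=[18,6,12] → █
    (4,6)@(9, 13): e=[30,-10,16] → ·
    (1,7)@(3, 15): e=[18,18,0] → █  [on edge]
    (3,7)@(7, 15): e=[42,-14,8] → ·
    (1,8)@(3, 17): e=[42,-2,-4] → ·
    (2,8)@(5, 17): e=[54,-18,0] → ·  [on edge]
  covered (5 px):
    · · · · · · ·
    · · · · · · ·
    · · · · · · ·
    · · · · · · ·
    · · · · · · ·
    · · · · █ · ·
    · · █ █ · · ·
    · █ █ · · · ·
    · · · · · · ·
T2:
  2·area = 26
  edge (2, 6)→(5, 13): d=(3,7) right/bottom  bias=-1
  edge (5, 13)→(0, 10): d=(-5,-3) top-left  bias=+0
  edge (0, 10)→(2, 6): d=(2,-4) top-left  bias=+0
    (0,4)@(1, 9): e=[16,8,2] → █
    (1,4)@(3, 9): e=[2,14,10] → █
    (2,4)@(5, 9): e=[-12,20,18] → ·
    (0,5)@(1, 11): e=[22,-2,6] → ·
    (1,5)@(3, 11): e=[8,4,14] → █
    (2,5)@(5, 11): e=[-6,10,22] → ·
    (1,6)@(3, 13): e=[14,-6,18] → ·
    (2,6)@(5, 13): e=[0,0,26] → ·  [on edge]
  covered (3 px):
    · · · · · · ·
    · · · · · · ·
    · · · · · · ·
    · · · · · · ·
    █ █ · · · · ·
    · █ · · · · ·
    · · · · · · ·
    · · · · · · ·
    · · · · · · ·
T3:
  2·area = 64
  edge (2, 4)→(10, 14): d=(8,10) right/bottom  bias=-1
  edge (10, 14)→(2, 12): d=(-8,-2) top-left  bias=+0
  edge (2, 12)→(2, 4): d=(0,-8) top-left  bias=+0
    (1,3)@(3, 7): e=[14,42,8] → █
    (2,3)@(5, 7): e=[-6,46,24] → ·
    (1,4)@(3, 9): e=[30,26,8] → █
    (2,4)@(5, 9): e=[10,30,24] → █
    (3,4)@(7, 9): e=[-10,34,40] → ·
    (1,5)@(3, 11): e=[46,10,8] → █
    (3,5)@(7, 11): e=[6,18,40] → █
    (4,5)@(9, 11): e=[-14,22,56] → ·
    (1,6)@(3, 13): e=[62,-6,8] → ·
    (2,6)@(5, 13): e=[42,-2,24] → ·
    (3,6)@(7, 13): e=[22,2,40] → █
    (4,6)@(9, 13): e=[2,6,56] → █
  covered (8 px):
    · · · · · · ·
    · · · · · · ·
    · · · · · · ·
    · █ · · · · ·
    · █ █ · · · ·
    · █ █ █ · · ·
    · · · █ █ · ·
    · · · · · · ·
    · · · · · · ·

Z-buffer (winner per pixel, '.' = empty):
  . . . . . . .
  0 . . . . . .
  . 0 . . . . .
  . 3 0 . . . .
  2 3 3 . . . .
  . 3 3 3 1 . .
  . . 1 3 3 . .
  . 1 1 . . . .
  . . . . . . .

Result: 1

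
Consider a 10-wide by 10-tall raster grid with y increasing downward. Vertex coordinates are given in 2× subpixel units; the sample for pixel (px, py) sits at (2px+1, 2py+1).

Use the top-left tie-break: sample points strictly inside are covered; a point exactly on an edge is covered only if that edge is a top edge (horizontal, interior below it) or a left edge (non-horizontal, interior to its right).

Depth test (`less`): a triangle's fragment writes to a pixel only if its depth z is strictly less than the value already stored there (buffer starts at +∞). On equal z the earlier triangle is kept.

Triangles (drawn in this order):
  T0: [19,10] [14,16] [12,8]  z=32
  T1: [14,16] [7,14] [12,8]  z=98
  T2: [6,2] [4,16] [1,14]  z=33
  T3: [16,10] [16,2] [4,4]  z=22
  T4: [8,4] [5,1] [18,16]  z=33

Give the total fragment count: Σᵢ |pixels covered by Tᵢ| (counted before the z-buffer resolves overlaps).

T0:
  2·area = 52
  edge (19, 10)→(14, 16): d=(-5,6) right/bottom  bias=-1
  edge (14, 16)→(12, 8): d=(-2,-8) top-left  bias=+0
  edge (12, 8)→(19, 10): d=(7,2) right/bottom  bias=-1
    (6,4)@(13, 9): e=[41,6,5] → #
    (7,4)@(15, 9): e=[29,22,1] → #
    (8,4)@(17, 9): e=[17,38,-3] → ·
    (6,5)@(13, 11): e=[31,2,19] → #
    (8,5)@(17, 11): e=[7,34,11] → #
    (9,5)@(19, 11): e=[-5,50,7] → ·
    (6,6)@(13, 13): e=[21,-2,33] → ·
    (7,6)@(15, 13): e=[9,14,29] → #
    (8,6)@(17, 13): e=[-3,30,25] → ·
    (7,7)@(15, 15): e=[-1,10,43] → ·
  covered (6 px):
    · · · · · · · · · ·
    · · · · · · · · · ·
    · · · · · · · · · ·
    · · · · · · · · · ·
    · · · · · · # # · ·
    · · · · · · # # # ·
    · · · · · · · # · ·
    · · · · · · · · · ·
    · · · · · · · · · ·
    · · · · · · · · · ·
T1:
  2·area = 52
  edge (14, 16)→(7, 14): d=(-7,-2) top-left  bias=+0
  edge (7, 14)→(12, 8): d=(5,-6) top-left  bias=+0
  edge (12, 8)→(14, 16): d=(2,8) right/bottom  bias=-1
    (5,5)@(11, 11): e=[29,9,14] → #
    (6,5)@(13, 11): e=[33,21,-2] → ·
    (4,6)@(9, 13): e=[11,7,34] → #
    (6,6)@(13, 13): e=[19,31,2] → #
    (7,6)@(15, 13): e=[23,43,-14] → ·
    (4,7)@(9, 15): e=[-3,17,38] → ·
    (5,7)@(11, 15): e=[1,29,22] → #
    (7,7)@(15, 15): e=[9,53,-10] → ·
    (5,8)@(11, 17): e=[-13,39,26] → ·
    (6,8)@(13, 17): e=[-9,51,10] → ·
  covered (6 px):
    · · · · · · · · · ·
    · · · · · · · · · ·
    · · · · · · · · · ·
    · · · · · · · · · ·
    · · · · · · · · · ·
    · · · · · # · · · ·
    · · · · # # # · · ·
    · · · · · # # · · ·
    · · · · · · · · · ·
    · · · · · · · · · ·
T2:
  2·area = 46
  edge (6, 2)→(4, 16): d=(-2,14) right/bottom  bias=-1
  edge (4, 16)→(1, 14): d=(-3,-2) top-left  bias=+0
  edge (1, 14)→(6, 2): d=(5,-12) top-left  bias=+0
    (2,2)@(5, 5): e=[8,35,3] → #
    (3,2)@(7, 5): e=[-20,39,27] → ·
    (2,3)@(5, 7): e=[4,29,13] → #
    (3,3)@(7, 7): e=[-24,33,37] → ·
    (2,4)@(5, 9): e=[0,23,23] → ·  [on edge]
    (1,5)@(3, 11): e=[24,13,9] → #
    (2,5)@(5, 11): e=[-4,17,33] → ·
    (1,6)@(3, 13): e=[20,7,19] → #
    (2,6)@(5, 13): e=[-8,11,43] → ·
    (1,7)@(3, 15): e=[16,1,29] → #
    (2,7)@(5, 15): e=[-12,5,53] → ·
    (1,8)@(3, 17): e=[12,-5,39] → ·
  covered (5 px):
    · · · · · · · · · ·
    · · · · · · · · · ·
    · · # · · · · · · ·
    · · # · · · · · · ·
    · · · · · · · · · ·
    · # · · · · · · · ·
    · # · · · · · · · ·
    · # · · · · · · · ·
    · · · · · · · · · ·
    · · · · · · · · · ·
T3:
  2·area = 96  (B↔C swapped to make it positive)
  edge (16, 10)→(4, 4): d=(-12,-6) top-left  bias=+0
  edge (4, 4)→(16, 2): d=(12,-2) top-left  bias=+0
  edge (16, 2)→(16, 10): d=(0,8) right/bottom  bias=-1
    (5,1)@(11, 3): e=[54,2,40] → #
    (6,1)@(13, 3): e=[66,6,24] → #
    (7,1)@(15, 3): e=[78,10,8] → #
    (8,1)@(17, 3): e=[90,14,-8] → ·
    (3,2)@(7, 5): e=[6,18,72] → #
    (4,2)@(9, 5): e=[18,22,56] → #
    (8,2)@(17, 5): e=[66,38,-8] → ·
    (3,3)@(7, 7): e=[-18,42,72] → ·
    (4,3)@(9, 7): e=[-6,46,56] → ·
    (5,3)@(11, 7): e=[6,50,40] → #
    (8,3)@(17, 7): e=[42,62,-8] → ·
    (5,4)@(11, 9): e=[-18,74,40] → ·
  covered (12 px):
    · · · · · · · · · ·
    · · · · · # # # · ·
    · · · # # # # # · ·
    · · · · · # # # · ·
    · · · · · · · # · ·
    · · · · · · · · · ·
    · · · · · · · · · ·
    · · · · · · · · · ·
    · · · · · · · · · ·
    · · · · · · · · · ·
T4:
  2·area = 6  (B↔C swapped to make it positive)
  edge (8, 4)→(18, 16): d=(10,12) right/bottom  bias=-1
  edge (18, 16)→(5, 1): d=(-13,-15) top-left  bias=+0
  edge (5, 1)→(8, 4): d=(3,3) right/bottom  bias=-1
    (2,0)@(5, 1): e=[6,0,0] → ·  [on edge]
    (3,1)@(7, 3): e=[2,4,0] → ·  [on edge]
    (4,2)@(9, 5): e=[-2,8,0] → ·  [on edge]
    (5,3)@(11, 7): e=[-6,12,0] → ·  [on edge]
    (6,4)@(13, 9): e=[-10,16,0] → ·  [on edge]
    (7,5)@(15, 11): e=[-14,20,0] → ·  [on edge]
    (8,6)@(17, 13): e=[-18,24,0] → ·  [on edge]
    (9,7)@(19, 15): e=[-22,28,0] → ·  [on edge]
  covered (0 px):
    · · · · · · · · · ·
    · · · · · · · · · ·
    · · · · · · · · · ·
    · · · · · · · · · ·
    · · · · · · · · · ·
    · · · · · · · · · ·
    · · · · · · · · · ·
    · · · · · · · · · ·
    · · · · · · · · · ·
    · · · · · · · · · ·

Final: 29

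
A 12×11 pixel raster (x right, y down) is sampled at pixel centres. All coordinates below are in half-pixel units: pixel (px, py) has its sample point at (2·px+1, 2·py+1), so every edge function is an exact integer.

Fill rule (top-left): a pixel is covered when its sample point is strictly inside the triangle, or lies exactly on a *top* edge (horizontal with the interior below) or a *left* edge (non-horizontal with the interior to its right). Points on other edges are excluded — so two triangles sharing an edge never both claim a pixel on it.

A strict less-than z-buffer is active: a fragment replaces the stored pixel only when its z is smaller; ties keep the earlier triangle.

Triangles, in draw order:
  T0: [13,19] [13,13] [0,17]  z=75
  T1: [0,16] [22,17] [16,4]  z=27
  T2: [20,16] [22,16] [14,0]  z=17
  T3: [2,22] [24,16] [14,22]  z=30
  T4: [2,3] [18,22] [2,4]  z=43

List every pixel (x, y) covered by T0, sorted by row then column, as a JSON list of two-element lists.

T0:
  2·area = 78  (B↔C swapped to make it positive)
  edge (13, 19)→(0, 17): d=(-13,-2) top-left  bias=+0
  edge (0, 17)→(13, 13): d=(13,-4) top-left  bias=+0
  edge (13, 13)→(13, 19): d=(0,6) right/bottom  bias=-1
    (6,0)@(13, 1): e=[234,-156,0] → .  [on edge]
    (6,1)@(13, 3): e=[208,-130,0] → .  [on edge]
    (6,2)@(13, 5): e=[182,-104,0] → .  [on edge]
    (6,3)@(13, 7): e=[156,-78,0] → .  [on edge]
    (6,4)@(13, 9): e=[130,-52,0] → .  [on edge]
    (6,5)@(13, 11): e=[104,-26,0] → .  [on edge]
    (6,6)@(13, 13): e=[78,0,0] → .  [on edge]
    (3,7)@(7, 15): e=[40,2,36] → X
    (4,7)@(9, 15): e=[44,10,24] → X
    (5,7)@(11, 15): e=[48,18,12] → X
    (6,7)@(13, 15): e=[52,26,0] → .  [on edge]
    (0,8)@(1, 17): e=[2,4,72] → X
    (6,8)@(13, 17): e=[26,52,0] → .  [on edge]
    (6,9)@(13, 19): e=[0,78,0] → .  [on edge]
    (6,10)@(13, 21): e=[-26,104,0] → .  [on edge]
  covered (9 px):
    . . . . . . . . . . . .
    . . . . . . . . . . . .
    . . . . . . . . . . . .
    . . . . . . . . . . . .
    . . . . . . . . . . . .
    . . . . . . . . . . . .
    . . . . . . . . . . . .
    . . . X X X . . . . . .
    X X X X X X . . . . . .
    . . . . . . . . . . . .
    . . . . . . . . . . . .
T1:
  2·area = 280  (B↔C swapped to make it positive)
  edge (0, 16)→(16, 4): d=(16,-12) top-left  bias=+0
  edge (16, 4)→(22, 17): d=(6,13) right/bottom  bias=-1
  edge (22, 17)→(0, 16): d=(-22,-1) top-left  bias=+0
    (7,2)@(15, 5): e=[4,19,257] → X
    (8,2)@(17, 5): e=[28,-7,259] → .
    (6,3)@(13, 7): e=[12,57,211] → X
    (8,3)@(17, 7): e=[60,5,215] → X
    (9,3)@(19, 7): e=[84,-21,217] → .
    (5,4)@(11, 9): e=[20,95,165] → X
    (9,4)@(19, 9): e=[116,-9,173] → .
    (3,5)@(7, 11): e=[4,159,117] → X
    (4,5)@(9, 11): e=[28,133,119] → X
    (9,5)@(19, 11): e=[148,3,129] → X
    (10,5)@(21, 11): e=[172,-23,131] → .
    (2,6)@(5, 13): e=[12,197,71] → X
  covered (33 px):
    . . . . . . . . . . . .
    . . . . . . . . . . . .
    . . . . . . . X . . . .
    . . . . . . X X X . . .
    . . . . . X X X X . . .
    . . . X X X X X X X . .
    . . X X X X X X X X . .
    . X X X X X X X X X X .
    . . . . . . . . . . . .
    . . . . . . . . . . . .
    . . . . . . . . . . . .
T2:
  2·area = 32  (B↔C swapped to make it positive)
  edge (20, 16)→(14, 0): d=(-6,-16) top-left  bias=+0
  edge (14, 0)→(22, 16): d=(8,16) right/bottom  bias=-1
  edge (22, 16)→(20, 16): d=(-2,0) right/bottom  bias=-1
    (8,3)@(17, 7): e=[6,8,18] → X
    (9,3)@(19, 7): e=[38,-24,18] → .
    (8,4)@(17, 9): e=[-6,24,14] → .
    (9,5)@(19, 11): e=[14,8,10] → X
    (10,5)@(21, 11): e=[46,-24,10] → .
    (9,6)@(19, 13): e=[2,24,6] → X
    (10,6)@(21, 13): e=[34,-8,6] → .
    (9,7)@(19, 15): e=[-10,40,2] → .
    (10,7)@(21, 15): e=[22,8,2] → X
    (11,7)@(23, 15): e=[54,-24,2] → .
    (10,8)@(21, 17): e=[10,24,-2] → .
  covered (4 px):
    . . . . . . . . . . . .
    . . . . . . . . . . . .
    . . . . . . . . . . . .
    . . . . . . . . X . . .
    . . . . . . . . . . . .
    . . . . . . . . . X . .
    . . . . . . . . . X . .
    . . . . . . . . . . X .
    . . . . . . . . . . . .
    . . . . . . . . . . . .
    . . . . . . . . . . . .
T3:
  2·area = 72
  edge (2, 22)→(24, 16): d=(22,-6) top-left  bias=+0
  edge (24, 16)→(14, 22): d=(-10,6) right/bottom  bias=-1
  edge (14, 22)→(2, 22): d=(-12,0) right/bottom  bias=-1
    (10,8)@(21, 17): e=[4,8,60] → X
    (11,8)@(23, 17): e=[16,-4,60] → .
    (6,9)@(13, 19): e=[0,36,36] → X  [on edge]
    (7,9)@(15, 19): e=[12,24,36] → X
    (8,9)@(17, 19): e=[24,12,36] → X
    (9,9)@(19, 19): e=[36,0,36] → .  [on edge]
    (10,9)@(21, 19): e=[48,-12,36] → .
    (3,10)@(7, 21): e=[8,52,12] → X
    (4,10)@(9, 21): e=[20,40,12] → X
    (5,10)@(11, 21): e=[32,28,12] → X
    (8,10)@(17, 21): e=[68,-8,12] → .
  covered (9 px):
    . . . . . . . . . . . .
    . . . . . . . . . . . .
    . . . . . . . . . . . .
    . . . . . . . . . . . .
    . . . . . . . . . . . .
    . . . . . . . . . . . .
    . . . . . . . . . . . .
    . . . . . . . . . . . .
    . . . . . . . . . . X .
    . . . . . . X X X . . .
    . . . X X X X X . . . .
T4:
  2·area = 16
  edge (2, 3)→(18, 22): d=(16,19) right/bottom  bias=-1
  edge (18, 22)→(2, 4): d=(-16,-18) top-left  bias=+0
  edge (2, 4)→(2, 3): d=(0,-1) top-left  bias=+0
    (1,2)@(3, 5): e=[13,2,1] → X
    (2,2)@(5, 5): e=[-25,38,3] → .
    (1,3)@(3, 7): e=[45,-30,1] → .
    (2,3)@(5, 7): e=[7,6,3] → X
    (3,3)@(7, 7): e=[-31,42,5] → .
    (2,4)@(5, 9): e=[39,-26,3] → .
    (3,4)@(7, 9): e=[1,10,5] → X
    (4,4)@(9, 9): e=[-37,46,7] → .
    (3,5)@(7, 11): e=[33,-22,5] → .
  covered (3 px):
    . . . . . . . . . . . .
    . . . . . . . . . . . .
    . X . . . . . . . . . .
    . . X . . . . . . . . .
    . . . X . . . . . . . .
    . . . . . . . . . . . .
    . . . . . . . . . . . .
    . . . . . . . . . . . .
    . . . . . . . . . . . .
    . . . . . . . . . . . .
    . . . . . . . . . . . .

Final: [[3,7],[4,7],[5,7],[0,8],[1,8],[2,8],[3,8],[4,8],[5,8]]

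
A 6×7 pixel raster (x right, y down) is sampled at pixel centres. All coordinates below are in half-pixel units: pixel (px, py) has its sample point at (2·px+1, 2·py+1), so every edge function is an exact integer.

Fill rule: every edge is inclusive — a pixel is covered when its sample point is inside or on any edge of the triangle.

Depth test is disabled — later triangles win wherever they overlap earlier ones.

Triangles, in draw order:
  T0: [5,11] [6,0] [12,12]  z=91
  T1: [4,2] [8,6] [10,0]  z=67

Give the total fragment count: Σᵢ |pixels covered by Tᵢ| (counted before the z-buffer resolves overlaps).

T0:
  2·area = 78
  edge (5, 11)→(6, 0): d=(1,-11) inclusive
  edge (6, 0)→(12, 12): d=(6,12) inclusive
  edge (12, 12)→(5, 11): d=(-7,-1) inclusive
    (3,1)@(7, 3): e=[14,6,58] → X
    (4,1)@(9, 3): e=[36,-18,60] → .
    (3,2)@(7, 5): e=[16,18,44] → X
    (4,2)@(9, 5): e=[38,-6,46] → .
    (3,3)@(7, 7): e=[18,30,30] → X
    (4,3)@(9, 7): e=[40,6,32] → X
    (5,3)@(11, 7): e=[62,-18,34] → .
    (3,4)@(7, 9): e=[20,42,16] → X
    (5,4)@(11, 9): e=[64,-6,20] → .
    (2,5)@(5, 11): e=[0,78,0] → X  [on edge]
    (5,5)@(11, 11): e=[66,6,6] → X
    (2,6)@(5, 13): e=[2,90,-14] → .
  covered (10 px):
    . . . . . .
    . . . X . .
    . . . X . .
    . . . X X .
    . . . X X .
    . . X X X X
    . . . . . .
T1:
  2·area = 32  (B↔C swapped to make it positive)
  edge (4, 2)→(10, 0): d=(6,-2) inclusive
  edge (10, 0)→(8, 6): d=(-2,6) inclusive
  edge (8, 6)→(4, 2): d=(-4,-4) inclusive
    (1,0)@(3, 1): e=[-8,40,0] → .  [on edge]
    (3,0)@(7, 1): e=[0,16,16] → X  [on edge]
    (4,0)@(9, 1): e=[4,4,24] → X
    (5,0)@(11, 1): e=[8,-8,32] → .
    (0,1)@(1, 3): e=[0,48,-16] → .  [on edge]
    (2,1)@(5, 3): e=[8,24,0] → X  [on edge]
    (4,1)@(9, 3): e=[16,0,16] → X  [on edge]
    (5,1)@(11, 3): e=[20,-12,24] → .
    (2,2)@(5, 5): e=[20,20,-8] → .
    (3,2)@(7, 5): e=[24,8,0] → X  [on edge]
    (4,2)@(9, 5): e=[28,-4,8] → .
    (3,3)@(7, 7): e=[36,4,-8] → .
    (4,3)@(9, 7): e=[40,-8,0] → .  [on edge]
    (3,4)@(7, 9): e=[48,0,-16] → .  [on edge]
    (5,4)@(11, 9): e=[56,-24,0] → .  [on edge]
  covered (6 px):
    . . . X X .
    . . X X X .
    . . . X . .
    . . . . . .
    . . . . . .
    . . . . . .
    . . . . . .

Answer: 16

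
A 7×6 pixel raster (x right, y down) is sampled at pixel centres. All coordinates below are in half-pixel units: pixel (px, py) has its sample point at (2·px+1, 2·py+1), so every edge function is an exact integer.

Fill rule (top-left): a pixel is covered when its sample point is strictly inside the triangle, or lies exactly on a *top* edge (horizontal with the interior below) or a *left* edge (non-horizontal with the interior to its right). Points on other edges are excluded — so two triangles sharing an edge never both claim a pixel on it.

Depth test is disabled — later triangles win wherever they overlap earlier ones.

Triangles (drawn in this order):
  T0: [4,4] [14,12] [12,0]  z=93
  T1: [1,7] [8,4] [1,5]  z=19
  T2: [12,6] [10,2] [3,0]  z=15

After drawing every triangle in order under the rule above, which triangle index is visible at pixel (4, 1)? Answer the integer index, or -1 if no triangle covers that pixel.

T0:
  2·area = 104  (B↔C swapped to make it positive)
  edge (4, 4)→(12, 0): d=(8,-4) top-left  bias=+0
  edge (12, 0)→(14, 12): d=(2,12) right/bottom  bias=-1
  edge (14, 12)→(4, 4): d=(-10,-8) top-left  bias=+0
    (5,0)@(11, 1): e=[4,14,86] → X
    (6,0)@(13, 1): e=[12,-10,102] → .
    (3,1)@(7, 3): e=[4,66,34] → X
    (4,1)@(9, 3): e=[12,42,50] → X
    (6,1)@(13, 3): e=[28,-6,82] → .
    (3,2)@(7, 5): e=[20,70,14] → X
    (6,2)@(13, 5): e=[44,-2,62] → .
    (3,3)@(7, 7): e=[36,74,-6] → .
    (4,3)@(9, 7): e=[44,50,10] → X
    (6,3)@(13, 7): e=[60,2,42] → X
    (4,4)@(9, 9): e=[60,54,-10] → .
    (5,4)@(11, 9): e=[68,30,6] → X
  covered (13 px):
    . . . . . X .
    . . . X X X .
    . . . X X X .
    . . . . X X X
    . . . . . X X
    . . . . . . X
T1:
  2·area = 14  (B↔C swapped to make it positive)
  edge (1, 7)→(1, 5): d=(0,-2) top-left  bias=+0
  edge (1, 5)→(8, 4): d=(7,-1) top-left  bias=+0
  edge (8, 4)→(1, 7): d=(-7,3) right/bottom  bias=-1
    (0,0)@(1, 1): e=[0,-28,42] → .  [on edge]
    (0,1)@(1, 3): e=[0,-14,28] → .  [on edge]
    (0,2)@(1, 5): e=[0,0,14] → X  [on edge]
    (1,2)@(3, 5): e=[4,2,8] → X
    (2,2)@(5, 5): e=[8,4,2] → X
    (3,2)@(7, 5): e=[12,6,-4] → .
    (0,3)@(1, 7): e=[0,14,0] → .  [on edge]
    (1,3)@(3, 7): e=[4,16,-6] → .
    (2,3)@(5, 7): e=[8,18,-12] → .
    (0,4)@(1, 9): e=[0,28,-14] → .  [on edge]
    (0,5)@(1, 11): e=[0,42,-28] → .  [on edge]
  covered (3 px):
    . . . . . . .
    . . . . . . .
    X X X . . . .
    . . . . . . .
    . . . . . . .
    . . . . . . .
T2:
  2·area = 24  (B↔C swapped to make it positive)
  edge (12, 6)→(3, 0): d=(-9,-6) top-left  bias=+0
  edge (3, 0)→(10, 2): d=(7,2) right/bottom  bias=-1
  edge (10, 2)→(12, 6): d=(2,4) right/bottom  bias=-1
    (2,0)@(5, 1): e=[3,3,18] → X
    (3,0)@(7, 1): e=[15,-1,10] → .
    (2,1)@(5, 3): e=[-15,17,22] → .
    (4,1)@(9, 3): e=[9,9,6] → X
    (5,1)@(11, 3): e=[21,5,-2] → .
    (4,2)@(9, 5): e=[-9,23,10] → .
    (5,2)@(11, 5): e=[3,19,2] → X
    (6,2)@(13, 5): e=[15,15,-6] → .
    (5,3)@(11, 7): e=[-15,33,6] → .
  covered (3 px):
    . . X . . . .
    . . . . X . .
    . . . . . X .
    . . . . . . .
    . . . . . . .
    . . . . . . .

Z-buffer (winner per pixel, '.' = empty):
  . . 2 . . 0 .
  . . . 0 2 0 .
  1 1 1 0 0 2 .
  . . . . 0 0 0
  . . . . . 0 0
  . . . . . . 0

Final: 2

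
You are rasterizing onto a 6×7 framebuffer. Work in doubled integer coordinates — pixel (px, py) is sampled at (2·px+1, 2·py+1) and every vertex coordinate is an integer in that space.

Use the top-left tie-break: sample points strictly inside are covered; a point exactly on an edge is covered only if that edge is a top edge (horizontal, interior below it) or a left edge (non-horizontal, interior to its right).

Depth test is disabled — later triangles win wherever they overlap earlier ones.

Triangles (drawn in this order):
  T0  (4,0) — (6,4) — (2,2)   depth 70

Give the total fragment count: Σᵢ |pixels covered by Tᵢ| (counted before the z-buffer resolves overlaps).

T0:
  2·area = 12
  edge (4, 0)→(6, 4): d=(2,4) right/bottom  bias=-1
  edge (6, 4)→(2, 2): d=(-4,-2) top-left  bias=+0
  edge (2, 2)→(4, 0): d=(2,-2) top-left  bias=+0
    (1,0)@(3, 1): e=[6,6,0] → X  [on edge]
    (2,0)@(5, 1): e=[-2,10,4] → .
    (0,1)@(1, 3): e=[18,-6,0] → .  [on edge]
    (1,1)@(3, 3): e=[10,-2,4] → .
    (2,1)@(5, 3): e=[2,2,8] → X
    (3,1)@(7, 3): e=[-6,6,12] → .
    (2,2)@(5, 5): e=[6,-6,12] → .
  covered (2 px):
    . X . . . .
    . . X . . .
    . . . . . .
    . . . . . .
    . . . . . .
    . . . . . .
    . . . . . .

Result: 2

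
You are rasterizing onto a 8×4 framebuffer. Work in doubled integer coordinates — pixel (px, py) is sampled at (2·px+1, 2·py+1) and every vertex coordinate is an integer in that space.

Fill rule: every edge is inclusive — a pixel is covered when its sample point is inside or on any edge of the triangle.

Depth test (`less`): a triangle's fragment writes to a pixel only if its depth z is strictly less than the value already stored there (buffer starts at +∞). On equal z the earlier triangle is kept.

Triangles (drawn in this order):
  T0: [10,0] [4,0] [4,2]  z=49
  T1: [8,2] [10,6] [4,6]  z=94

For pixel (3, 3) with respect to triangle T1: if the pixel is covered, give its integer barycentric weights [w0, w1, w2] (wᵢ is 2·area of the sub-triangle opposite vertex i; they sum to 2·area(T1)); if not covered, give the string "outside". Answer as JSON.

T0:
  2·area = 12  (B↔C swapped to make it positive)
  edge (10, 0)→(4, 2): d=(-6,2) inclusive
  edge (4, 2)→(4, 0): d=(0,-2) inclusive
  edge (4, 0)→(10, 0): d=(6,0) inclusive
    (2,0)@(5, 1): e=[4,2,6] → X
    (3,0)@(7, 1): e=[0,6,6] → X  [on edge]
    (4,0)@(9, 1): e=[-4,10,6] → .
    (0,1)@(1, 3): e=[0,-6,18] → .  [on edge]
    (2,1)@(5, 3): e=[-8,2,18] → .
    (3,1)@(7, 3): e=[-12,6,18] → .
  covered (2 px):
    . . X X . . . .
    . . . . . . . .
    . . . . . . . .
    . . . . . . . .
T1:
  2·area = 24
  edge (8, 2)→(10, 6): d=(2,4) inclusive
  edge (10, 6)→(4, 6): d=(-6,0) inclusive
  edge (4, 6)→(8, 2): d=(4,-4) inclusive
    (4,0)@(9, 1): e=[-6,30,0] → .  [on edge]
    (3,1)@(7, 3): e=[6,18,0] → X  [on edge]
    (4,1)@(9, 3): e=[-2,18,8] → .
    (2,2)@(5, 5): e=[18,6,0] → X  [on edge]
    (4,2)@(9, 5): e=[2,6,16] → X
    (5,2)@(11, 5): e=[-6,6,24] → .
    (1,3)@(3, 7): e=[30,-6,0] → .  [on edge]
    (2,3)@(5, 7): e=[22,-6,8] → .
    (3,3)@(7, 7): e=[14,-6,16] → .
    (4,3)@(9, 7): e=[6,-6,24] → .
  covered (4 px):
    . . . . . . . .
    . . . X . . . .
    . . X X X . . .
    . . . . . . . .

Final: "outside"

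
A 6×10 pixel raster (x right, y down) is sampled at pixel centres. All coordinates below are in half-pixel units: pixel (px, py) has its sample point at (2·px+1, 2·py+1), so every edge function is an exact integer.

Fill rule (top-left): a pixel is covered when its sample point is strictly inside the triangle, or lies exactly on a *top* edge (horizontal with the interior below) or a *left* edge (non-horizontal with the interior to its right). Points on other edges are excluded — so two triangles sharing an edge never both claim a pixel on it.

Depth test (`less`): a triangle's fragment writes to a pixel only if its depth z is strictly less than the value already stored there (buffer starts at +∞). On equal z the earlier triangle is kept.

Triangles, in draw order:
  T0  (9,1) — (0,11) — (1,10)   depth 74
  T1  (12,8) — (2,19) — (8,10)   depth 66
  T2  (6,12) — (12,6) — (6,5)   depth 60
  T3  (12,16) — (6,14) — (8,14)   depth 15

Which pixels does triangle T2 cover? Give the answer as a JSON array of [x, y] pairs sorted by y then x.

T0:
  2·area = 1  (B↔C swapped to make it positive)
  edge (9, 1)→(1, 10): d=(-8,9) right/bottom  bias=-1
  edge (1, 10)→(0, 11): d=(-1,1) right/bottom  bias=-1
  edge (0, 11)→(9, 1): d=(9,-10) top-left  bias=+0
    (4,0)@(9, 1): e=[0,1,0] → ·  [on edge]
  covered (0 px):
    · · · · · ·
    · · · · · ·
    · · · · · ·
    · · · · · ·
    · · · · · ·
    · · · · · ·
    · · · · · ·
    · · · · · ·
    · · · · · ·
    · · · · · ·
T1:
  2·area = 24
  edge (12, 8)→(2, 19): d=(-10,11) right/bottom  bias=-1
  edge (2, 19)→(8, 10): d=(6,-9) top-left  bias=+0
  edge (8, 10)→(12, 8): d=(4,-2) top-left  bias=+0
    (5,4)@(11, 9): e=[1,21,2] → █
    (4,5)@(9, 11): e=[3,15,6] → █
    (5,5)@(11, 11): e=[-19,33,10] → ·
    (3,6)@(7, 13): e=[5,9,10] → █
    (4,6)@(9, 13): e=[-17,27,14] → ·
    (2,7)@(5, 15): e=[7,3,14] → █
    (3,7)@(7, 15): e=[-15,21,18] → ·
    (2,8)@(5, 17): e=[-13,15,22] → ·
  covered (4 px):
    · · · · · ·
    · · · · · ·
    · · · · · ·
    · · · · · ·
    · · · · · █
    · · · · █ ·
    · · · █ · ·
    · · █ · · ·
    · · · · · ·
    · · · · · ·
T2:
  2·area = 42  (B↔C swapped to make it positive)
  edge (6, 12)→(6, 5): d=(0,-7) top-left  bias=+0
  edge (6, 5)→(12, 6): d=(6,1) right/bottom  bias=-1
  edge (12, 6)→(6, 12): d=(-6,6) right/bottom  bias=-1
    (3,3)@(7, 7): e=[7,11,24] → █
    (4,3)@(9, 7): e=[21,9,12] → █
    (5,3)@(11, 7): e=[35,7,0] → ·  [on edge]
    (3,4)@(7, 9): e=[7,23,12] → █
    (4,4)@(9, 9): e=[21,21,0] → ·  [on edge]
    (3,5)@(7, 11): e=[7,35,0] → ·  [on edge]
    (2,6)@(5, 13): e=[-7,49,0] → ·  [on edge]
    (1,7)@(3, 15): e=[-21,63,0] → ·  [on edge]
    (0,8)@(1, 17): e=[-35,77,0] → ·  [on edge]
  covered (3 px):
    · · · · · ·
    · · · · · ·
    · · · · · ·
    · · · █ █ ·
    · · · █ · ·
    · · · · · ·
    · · · · · ·
    · · · · · ·
    · · · · · ·
    · · · · · ·
T3:
  2·area = 4
  edge (12, 16)→(6, 14): d=(-6,-2) top-left  bias=+0
  edge (6, 14)→(8, 14): d=(2,0) top-left  bias=+0
  edge (8, 14)→(12, 16): d=(4,2) right/bottom  bias=-1
    (1,6)@(3, 13): e=[0,-2,6] → ·  [on edge]
    (4,7)@(9, 15): e=[0,2,2] → █  [on edge]
    (5,7)@(11, 15): e=[4,2,-2] → ·
    (4,8)@(9, 17): e=[-12,6,10] → ·
  covered (1 px):
    · · · · · ·
    · · · · · ·
    · · · · · ·
    · · · · · ·
    · · · · · ·
    · · · · · ·
    · · · · · ·
    · · · · █ ·
    · · · · · ·
    · · · · · ·

Result: [[3,3],[4,3],[3,4]]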